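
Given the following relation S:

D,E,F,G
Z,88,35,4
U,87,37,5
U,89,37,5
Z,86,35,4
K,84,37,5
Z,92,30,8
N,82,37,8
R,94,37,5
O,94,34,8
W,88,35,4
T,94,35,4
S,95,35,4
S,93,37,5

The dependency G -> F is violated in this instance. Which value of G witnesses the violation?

G=4: 5 rows → F = 35, 35, 35, 35, 35 ✓
G=5: 5 rows → F = 37, 37, 37, 37, 37 ✓
G=8: 3 rows → F takes values {30, 37, 34} — violation
The only G value with inconsistent F is G=8.

8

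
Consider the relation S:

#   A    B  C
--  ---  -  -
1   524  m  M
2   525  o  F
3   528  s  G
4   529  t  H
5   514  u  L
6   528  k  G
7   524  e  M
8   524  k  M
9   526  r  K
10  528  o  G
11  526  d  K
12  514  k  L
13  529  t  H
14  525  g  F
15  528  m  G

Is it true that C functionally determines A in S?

Yes

C=M: rows 1, 7, 8 → A = 524, 524, 524 ✓
C=F: rows 2, 14 → A = 525, 525 ✓
C=G: rows 3, 6, 10, 15 → A = 528, 528, 528, 528 ✓
C=H: rows 4, 13 → A = 529, 529 ✓
C=L: rows 5, 12 → A = 514, 514 ✓
C=K: rows 9, 11 → A = 526, 526 ✓
Every C value is associated with a single A value, so C → A holds.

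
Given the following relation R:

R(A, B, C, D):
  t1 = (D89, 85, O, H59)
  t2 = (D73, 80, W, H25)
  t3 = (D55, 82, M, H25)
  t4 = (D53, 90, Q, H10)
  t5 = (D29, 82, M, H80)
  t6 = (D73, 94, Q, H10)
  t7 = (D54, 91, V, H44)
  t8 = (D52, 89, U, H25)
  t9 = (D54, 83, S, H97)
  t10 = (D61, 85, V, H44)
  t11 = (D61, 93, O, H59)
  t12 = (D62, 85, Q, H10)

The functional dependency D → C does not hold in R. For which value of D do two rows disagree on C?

D=H59: rows 1, 11 → C = O, O ✓
D=H25: rows 2, 3, 8 → C takes values {W, M, U} — violation
D=H10: rows 4, 6, 12 → C = Q, Q, Q ✓
D=H80: row 5 → C = M ✓
D=H44: rows 7, 10 → C = V, V ✓
D=H97: row 9 → C = S ✓
The only D value with inconsistent C is D=H25.

H25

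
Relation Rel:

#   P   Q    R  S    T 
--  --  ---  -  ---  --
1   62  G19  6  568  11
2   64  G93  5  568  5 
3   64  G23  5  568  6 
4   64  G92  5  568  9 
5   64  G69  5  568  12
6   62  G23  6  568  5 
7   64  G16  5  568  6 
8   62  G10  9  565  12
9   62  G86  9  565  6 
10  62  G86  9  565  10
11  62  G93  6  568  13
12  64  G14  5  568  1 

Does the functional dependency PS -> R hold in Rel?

Yes

(P=62, S=568): rows 1, 6, 11 → R = 6, 6, 6 ✓
(P=64, S=568): rows 2, 3, 4, 5, 7, 12 → R = 5, 5, 5, 5, 5, 5 ✓
(P=62, S=565): rows 8, 9, 10 → R = 9, 9, 9 ✓
Every PS value is associated with a single R value, so PS -> R holds.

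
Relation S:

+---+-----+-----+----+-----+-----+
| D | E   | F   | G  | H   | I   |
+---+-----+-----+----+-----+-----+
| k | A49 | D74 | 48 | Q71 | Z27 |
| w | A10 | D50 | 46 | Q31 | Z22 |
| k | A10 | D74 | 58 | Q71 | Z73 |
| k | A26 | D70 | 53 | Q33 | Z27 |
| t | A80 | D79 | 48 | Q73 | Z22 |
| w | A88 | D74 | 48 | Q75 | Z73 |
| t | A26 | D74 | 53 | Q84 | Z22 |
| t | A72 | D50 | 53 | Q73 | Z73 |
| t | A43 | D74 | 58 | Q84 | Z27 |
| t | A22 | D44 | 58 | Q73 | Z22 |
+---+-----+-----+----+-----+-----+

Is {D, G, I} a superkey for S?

Yes

All 10 rows have distinct {D, G, I} values, so {D, G, I} → (all attributes) holds and {D, G, I} is a superkey.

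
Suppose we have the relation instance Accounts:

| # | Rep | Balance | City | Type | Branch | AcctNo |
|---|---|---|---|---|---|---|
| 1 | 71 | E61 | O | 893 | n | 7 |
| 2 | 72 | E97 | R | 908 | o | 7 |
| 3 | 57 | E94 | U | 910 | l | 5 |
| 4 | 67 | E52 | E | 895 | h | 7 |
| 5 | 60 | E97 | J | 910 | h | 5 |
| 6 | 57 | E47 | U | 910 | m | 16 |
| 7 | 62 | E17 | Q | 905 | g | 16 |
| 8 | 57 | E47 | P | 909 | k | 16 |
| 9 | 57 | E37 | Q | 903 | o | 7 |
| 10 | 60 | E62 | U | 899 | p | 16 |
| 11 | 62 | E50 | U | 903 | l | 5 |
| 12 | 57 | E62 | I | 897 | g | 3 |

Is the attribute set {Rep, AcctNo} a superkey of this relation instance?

Rows 6 and 8 have the same {Rep, AcctNo} value (Rep=57, AcctNo=16) but are distinct tuples, so {Rep, AcctNo} does not determine every attribute — not a superkey.

No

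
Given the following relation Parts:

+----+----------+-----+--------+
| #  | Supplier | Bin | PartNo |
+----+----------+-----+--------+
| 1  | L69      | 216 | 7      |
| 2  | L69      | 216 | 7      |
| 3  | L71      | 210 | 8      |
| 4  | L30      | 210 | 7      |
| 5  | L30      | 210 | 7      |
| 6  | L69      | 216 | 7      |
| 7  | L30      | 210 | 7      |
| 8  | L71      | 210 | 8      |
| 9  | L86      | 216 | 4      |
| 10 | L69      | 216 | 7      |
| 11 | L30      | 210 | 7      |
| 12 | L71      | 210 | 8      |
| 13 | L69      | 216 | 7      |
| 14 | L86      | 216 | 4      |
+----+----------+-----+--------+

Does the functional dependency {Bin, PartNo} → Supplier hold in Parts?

Yes

(Bin=216, PartNo=7): rows 1, 2, 6, 10, 13 → Supplier = L69, L69, L69, L69, L69 ✓
(Bin=210, PartNo=8): rows 3, 8, 12 → Supplier = L71, L71, L71 ✓
(Bin=210, PartNo=7): rows 4, 5, 7, 11 → Supplier = L30, L30, L30, L30 ✓
(Bin=216, PartNo=4): rows 9, 14 → Supplier = L86, L86 ✓
Every {Bin, PartNo} value is associated with a single Supplier value, so {Bin, PartNo} → Supplier holds.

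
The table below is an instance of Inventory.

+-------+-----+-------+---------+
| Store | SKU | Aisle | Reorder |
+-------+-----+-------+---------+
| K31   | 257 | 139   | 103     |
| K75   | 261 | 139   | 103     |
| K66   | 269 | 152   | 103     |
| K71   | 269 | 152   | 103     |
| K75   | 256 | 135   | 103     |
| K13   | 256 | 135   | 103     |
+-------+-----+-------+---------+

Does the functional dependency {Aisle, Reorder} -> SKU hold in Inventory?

(Aisle=139, Reorder=103): 2 rows → SKU takes values {257, 261} — violation
(Aisle=152, Reorder=103): 2 rows → SKU = 269, 269 ✓
(Aisle=135, Reorder=103): 2 rows → SKU = 256, 256 ✓
Two rows agree on {Aisle, Reorder} but differ on SKU, so {Aisle, Reorder} -> SKU does not hold.

No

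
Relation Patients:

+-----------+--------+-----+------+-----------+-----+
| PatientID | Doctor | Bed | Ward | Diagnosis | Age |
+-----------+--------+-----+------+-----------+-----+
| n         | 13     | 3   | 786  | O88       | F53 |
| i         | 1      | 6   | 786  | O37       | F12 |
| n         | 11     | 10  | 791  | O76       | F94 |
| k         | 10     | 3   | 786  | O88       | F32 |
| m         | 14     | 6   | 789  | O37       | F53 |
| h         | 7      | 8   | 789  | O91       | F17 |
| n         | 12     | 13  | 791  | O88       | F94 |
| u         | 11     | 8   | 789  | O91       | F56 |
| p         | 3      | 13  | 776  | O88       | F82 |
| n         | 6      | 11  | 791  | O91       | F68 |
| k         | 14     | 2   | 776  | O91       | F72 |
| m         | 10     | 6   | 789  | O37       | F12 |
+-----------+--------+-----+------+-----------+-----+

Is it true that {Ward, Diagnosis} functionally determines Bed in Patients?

Yes

(Ward=786, Diagnosis=O88): 2 rows → Bed = 3, 3 ✓
(Ward=786, Diagnosis=O37): 1 row → Bed = 6 ✓
(Ward=791, Diagnosis=O76): 1 row → Bed = 10 ✓
(Ward=789, Diagnosis=O37): 2 rows → Bed = 6, 6 ✓
(Ward=789, Diagnosis=O91): 2 rows → Bed = 8, 8 ✓
(Ward=791, Diagnosis=O88): 1 row → Bed = 13 ✓
(Ward=776, Diagnosis=O88): 1 row → Bed = 13 ✓
(Ward=791, Diagnosis=O91): 1 row → Bed = 11 ✓
(Ward=776, Diagnosis=O91): 1 row → Bed = 2 ✓
Every {Ward, Diagnosis} value is associated with a single Bed value, so {Ward, Diagnosis} -> Bed holds.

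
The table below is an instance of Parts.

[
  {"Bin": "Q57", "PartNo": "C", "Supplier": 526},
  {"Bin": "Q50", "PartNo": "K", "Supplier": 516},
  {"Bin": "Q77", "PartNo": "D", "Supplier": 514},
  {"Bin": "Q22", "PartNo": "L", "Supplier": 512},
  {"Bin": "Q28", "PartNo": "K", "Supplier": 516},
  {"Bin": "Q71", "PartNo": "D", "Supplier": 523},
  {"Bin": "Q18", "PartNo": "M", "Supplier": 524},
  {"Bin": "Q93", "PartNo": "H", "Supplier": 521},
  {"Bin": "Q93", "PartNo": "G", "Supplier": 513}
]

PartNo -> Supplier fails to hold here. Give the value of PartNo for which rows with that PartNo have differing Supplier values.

D

PartNo=C: 1 row → Supplier = 526 ✓
PartNo=K: 2 rows → Supplier = 516, 516 ✓
PartNo=D: 2 rows → Supplier takes values {514, 523} — violation
PartNo=L: 1 row → Supplier = 512 ✓
PartNo=M: 1 row → Supplier = 524 ✓
PartNo=H: 1 row → Supplier = 521 ✓
PartNo=G: 1 row → Supplier = 513 ✓
The only PartNo value with inconsistent Supplier is PartNo=D.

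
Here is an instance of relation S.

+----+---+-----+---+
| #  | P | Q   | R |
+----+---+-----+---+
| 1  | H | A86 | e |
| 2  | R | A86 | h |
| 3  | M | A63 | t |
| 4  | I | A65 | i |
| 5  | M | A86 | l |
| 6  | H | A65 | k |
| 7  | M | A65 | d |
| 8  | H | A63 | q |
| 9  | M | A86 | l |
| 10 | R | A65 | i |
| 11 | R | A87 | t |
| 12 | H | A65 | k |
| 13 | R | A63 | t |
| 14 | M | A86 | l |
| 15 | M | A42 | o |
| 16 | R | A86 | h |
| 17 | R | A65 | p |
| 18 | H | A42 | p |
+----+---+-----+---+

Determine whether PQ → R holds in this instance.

No

(P=H, Q=A86): row 1 → R = e ✓
(P=R, Q=A86): rows 2, 16 → R = h, h ✓
(P=M, Q=A63): row 3 → R = t ✓
(P=I, Q=A65): row 4 → R = i ✓
(P=M, Q=A86): rows 5, 9, 14 → R = l, l, l ✓
(P=H, Q=A65): rows 6, 12 → R = k, k ✓
(P=M, Q=A65): row 7 → R = d ✓
(P=H, Q=A63): row 8 → R = q ✓
(P=R, Q=A65): rows 10, 17 → R takes values {i, p} — violation
(P=R, Q=A87): row 11 → R = t ✓
(P=R, Q=A63): row 13 → R = t ✓
(P=M, Q=A42): row 15 → R = o ✓
(P=H, Q=A42): row 18 → R = p ✓
Two rows agree on PQ but differ on R, so PQ → R does not hold.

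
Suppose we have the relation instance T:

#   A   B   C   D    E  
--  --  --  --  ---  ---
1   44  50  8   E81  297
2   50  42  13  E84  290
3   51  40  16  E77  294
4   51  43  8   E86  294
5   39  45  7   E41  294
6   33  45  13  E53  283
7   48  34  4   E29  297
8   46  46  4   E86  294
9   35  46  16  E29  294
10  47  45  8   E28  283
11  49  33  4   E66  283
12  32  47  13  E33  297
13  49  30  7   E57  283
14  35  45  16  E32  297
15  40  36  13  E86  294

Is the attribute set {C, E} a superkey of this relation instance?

No

Rows 3 and 9 have the same {C, E} value (C=16, E=294) but are distinct tuples, so {C, E} does not determine every attribute — not a superkey.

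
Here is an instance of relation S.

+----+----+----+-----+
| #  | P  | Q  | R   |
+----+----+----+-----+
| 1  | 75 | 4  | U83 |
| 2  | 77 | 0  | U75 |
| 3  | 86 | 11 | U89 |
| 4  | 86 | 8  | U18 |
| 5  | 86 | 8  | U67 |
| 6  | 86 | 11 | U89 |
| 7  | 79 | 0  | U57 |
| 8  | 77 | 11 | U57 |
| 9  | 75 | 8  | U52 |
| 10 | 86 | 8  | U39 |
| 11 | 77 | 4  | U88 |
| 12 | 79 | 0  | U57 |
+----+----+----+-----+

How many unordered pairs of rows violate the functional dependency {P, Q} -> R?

(P=86, Q=11): all 2 rows agree on R — 0 pairs.
(P=86, Q=8): violating pairs (4,5), (4,10), (5,10) — 3 pairs.
(P=79, Q=0): all 2 rows agree on R — 0 pairs.

3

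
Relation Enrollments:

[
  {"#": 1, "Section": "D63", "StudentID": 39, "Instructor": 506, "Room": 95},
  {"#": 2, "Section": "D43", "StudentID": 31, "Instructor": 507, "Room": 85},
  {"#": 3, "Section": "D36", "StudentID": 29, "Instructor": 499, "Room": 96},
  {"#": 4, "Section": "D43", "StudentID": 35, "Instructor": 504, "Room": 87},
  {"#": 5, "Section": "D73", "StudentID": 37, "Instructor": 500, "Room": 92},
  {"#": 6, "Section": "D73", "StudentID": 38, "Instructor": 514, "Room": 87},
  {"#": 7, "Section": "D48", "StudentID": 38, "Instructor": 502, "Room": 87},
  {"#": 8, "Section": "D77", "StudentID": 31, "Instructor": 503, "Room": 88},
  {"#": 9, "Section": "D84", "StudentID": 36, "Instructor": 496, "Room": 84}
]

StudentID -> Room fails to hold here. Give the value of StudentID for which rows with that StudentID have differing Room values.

StudentID=39: row 1 → Room = 95 ✓
StudentID=31: rows 2, 8 → Room takes values {85, 88} — violation
StudentID=29: row 3 → Room = 96 ✓
StudentID=35: row 4 → Room = 87 ✓
StudentID=37: row 5 → Room = 92 ✓
StudentID=38: rows 6, 7 → Room = 87, 87 ✓
StudentID=36: row 9 → Room = 84 ✓
The only StudentID value with inconsistent Room is StudentID=31.

31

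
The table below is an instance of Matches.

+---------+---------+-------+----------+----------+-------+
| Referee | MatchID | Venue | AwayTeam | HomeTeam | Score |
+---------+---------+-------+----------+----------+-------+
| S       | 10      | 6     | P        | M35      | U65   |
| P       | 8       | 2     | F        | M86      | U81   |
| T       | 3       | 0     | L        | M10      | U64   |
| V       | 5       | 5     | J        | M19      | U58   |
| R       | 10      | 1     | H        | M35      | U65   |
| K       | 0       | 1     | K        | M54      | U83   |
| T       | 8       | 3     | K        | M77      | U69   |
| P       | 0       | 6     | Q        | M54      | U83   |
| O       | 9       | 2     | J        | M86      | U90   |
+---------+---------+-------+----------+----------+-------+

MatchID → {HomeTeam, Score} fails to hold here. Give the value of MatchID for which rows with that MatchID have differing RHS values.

MatchID=10: 2 rows → {HomeTeam,Score} = (M35, U65), (M35, U65) ✓
MatchID=8: 2 rows → {HomeTeam,Score} takes values {(M86, U81), (M77, U69)} — violation
MatchID=3: 1 row → {HomeTeam,Score} = (M10, U64) ✓
MatchID=5: 1 row → {HomeTeam,Score} = (M19, U58) ✓
MatchID=0: 2 rows → {HomeTeam,Score} = (M54, U83), (M54, U83) ✓
MatchID=9: 1 row → {HomeTeam,Score} = (M86, U90) ✓
The only MatchID value with inconsistent RHS is MatchID=8.

8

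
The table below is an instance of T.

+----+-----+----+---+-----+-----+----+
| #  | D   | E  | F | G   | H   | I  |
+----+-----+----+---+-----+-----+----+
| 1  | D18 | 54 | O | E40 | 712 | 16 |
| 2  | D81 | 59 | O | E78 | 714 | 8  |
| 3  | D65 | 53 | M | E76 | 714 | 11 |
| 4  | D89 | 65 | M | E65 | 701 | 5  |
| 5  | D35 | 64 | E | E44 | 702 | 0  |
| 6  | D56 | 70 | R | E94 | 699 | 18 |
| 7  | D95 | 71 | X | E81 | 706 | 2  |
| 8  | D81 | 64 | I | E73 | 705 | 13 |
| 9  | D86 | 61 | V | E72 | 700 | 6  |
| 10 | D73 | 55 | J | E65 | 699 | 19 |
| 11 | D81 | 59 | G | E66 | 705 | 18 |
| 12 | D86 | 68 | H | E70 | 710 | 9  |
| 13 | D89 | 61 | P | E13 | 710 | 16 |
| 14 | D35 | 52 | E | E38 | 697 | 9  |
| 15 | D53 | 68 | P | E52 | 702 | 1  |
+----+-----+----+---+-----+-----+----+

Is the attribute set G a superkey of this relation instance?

No

Rows 4 and 10 have the same G value G=E65 but are distinct tuples, so G does not determine every attribute — not a superkey.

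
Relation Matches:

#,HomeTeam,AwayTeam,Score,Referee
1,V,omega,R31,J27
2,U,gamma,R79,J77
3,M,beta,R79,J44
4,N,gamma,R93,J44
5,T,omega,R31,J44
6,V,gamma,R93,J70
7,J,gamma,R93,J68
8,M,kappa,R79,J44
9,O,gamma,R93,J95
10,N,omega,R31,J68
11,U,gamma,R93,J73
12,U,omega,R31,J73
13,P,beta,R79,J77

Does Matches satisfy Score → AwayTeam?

No

Score=R31: rows 1, 5, 10, 12 → AwayTeam = omega, omega, omega, omega ✓
Score=R79: rows 2, 3, 8, 13 → AwayTeam takes values {gamma, beta, kappa} — violation
Score=R93: rows 4, 6, 7, 9, 11 → AwayTeam = gamma, gamma, gamma, gamma, gamma ✓
Two rows agree on Score but differ on AwayTeam, so Score → AwayTeam does not hold.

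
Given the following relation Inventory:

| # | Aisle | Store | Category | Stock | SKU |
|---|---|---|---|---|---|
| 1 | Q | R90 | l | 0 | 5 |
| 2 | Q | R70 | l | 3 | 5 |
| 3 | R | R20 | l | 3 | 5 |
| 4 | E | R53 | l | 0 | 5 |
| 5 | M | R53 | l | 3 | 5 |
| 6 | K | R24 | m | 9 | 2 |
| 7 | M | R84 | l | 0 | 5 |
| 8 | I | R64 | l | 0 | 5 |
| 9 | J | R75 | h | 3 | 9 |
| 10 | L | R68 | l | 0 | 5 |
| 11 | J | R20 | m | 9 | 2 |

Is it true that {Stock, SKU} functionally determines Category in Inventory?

Yes

(Stock=0, SKU=5): rows 1, 4, 7, 8, 10 → Category = l, l, l, l, l ✓
(Stock=3, SKU=5): rows 2, 3, 5 → Category = l, l, l ✓
(Stock=9, SKU=2): rows 6, 11 → Category = m, m ✓
(Stock=3, SKU=9): row 9 → Category = h ✓
Every {Stock, SKU} value is associated with a single Category value, so {Stock, SKU} -> Category holds.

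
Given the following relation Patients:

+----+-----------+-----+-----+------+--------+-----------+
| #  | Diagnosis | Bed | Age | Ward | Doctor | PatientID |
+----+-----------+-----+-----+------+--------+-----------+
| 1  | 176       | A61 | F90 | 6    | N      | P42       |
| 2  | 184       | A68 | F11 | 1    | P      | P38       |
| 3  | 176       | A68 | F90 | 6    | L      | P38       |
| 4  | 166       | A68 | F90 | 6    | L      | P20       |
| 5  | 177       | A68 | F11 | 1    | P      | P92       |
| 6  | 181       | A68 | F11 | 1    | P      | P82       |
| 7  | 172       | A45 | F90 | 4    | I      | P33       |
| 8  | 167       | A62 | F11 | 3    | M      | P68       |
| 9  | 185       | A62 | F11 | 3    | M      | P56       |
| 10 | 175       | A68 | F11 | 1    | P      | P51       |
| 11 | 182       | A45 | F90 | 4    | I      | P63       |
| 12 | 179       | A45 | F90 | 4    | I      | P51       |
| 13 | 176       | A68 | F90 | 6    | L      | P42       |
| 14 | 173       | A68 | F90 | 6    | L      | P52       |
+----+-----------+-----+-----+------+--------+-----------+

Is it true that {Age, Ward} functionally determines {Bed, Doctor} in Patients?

No

(Age=F90, Ward=6): rows 1, 3, 4, 13, 14 → {Bed,Doctor} takes values {(A61, N), (A68, L)} — violation
(Age=F11, Ward=1): rows 2, 5, 6, 10 → {Bed,Doctor} = (A68, P), (A68, P), (A68, P), (A68, P) ✓
(Age=F90, Ward=4): rows 7, 11, 12 → {Bed,Doctor} = (A45, I), (A45, I), (A45, I) ✓
(Age=F11, Ward=3): rows 8, 9 → {Bed,Doctor} = (A62, M), (A62, M) ✓
Two rows agree on {Age, Ward} but differ on {Bed, Doctor}, so {Age, Ward} -> {Bed, Doctor} does not hold.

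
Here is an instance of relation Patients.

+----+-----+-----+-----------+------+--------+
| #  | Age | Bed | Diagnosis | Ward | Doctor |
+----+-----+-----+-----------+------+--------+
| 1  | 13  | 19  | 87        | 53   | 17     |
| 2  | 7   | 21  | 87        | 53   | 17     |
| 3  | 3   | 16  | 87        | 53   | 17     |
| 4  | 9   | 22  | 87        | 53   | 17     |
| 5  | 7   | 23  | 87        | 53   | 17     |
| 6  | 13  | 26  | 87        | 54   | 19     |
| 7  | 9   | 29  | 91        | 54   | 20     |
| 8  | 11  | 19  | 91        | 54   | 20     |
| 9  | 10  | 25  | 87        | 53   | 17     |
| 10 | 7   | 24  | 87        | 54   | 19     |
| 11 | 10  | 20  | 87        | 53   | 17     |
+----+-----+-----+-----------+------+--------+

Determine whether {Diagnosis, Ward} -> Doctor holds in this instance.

(Diagnosis=87, Ward=53): rows 1, 2, 3, 4, 5, 9, 11 → Doctor = 17, 17, 17, 17, 17, 17, 17 ✓
(Diagnosis=87, Ward=54): rows 6, 10 → Doctor = 19, 19 ✓
(Diagnosis=91, Ward=54): rows 7, 8 → Doctor = 20, 20 ✓
Every {Diagnosis, Ward} value is associated with a single Doctor value, so {Diagnosis, Ward} -> Doctor holds.

Yes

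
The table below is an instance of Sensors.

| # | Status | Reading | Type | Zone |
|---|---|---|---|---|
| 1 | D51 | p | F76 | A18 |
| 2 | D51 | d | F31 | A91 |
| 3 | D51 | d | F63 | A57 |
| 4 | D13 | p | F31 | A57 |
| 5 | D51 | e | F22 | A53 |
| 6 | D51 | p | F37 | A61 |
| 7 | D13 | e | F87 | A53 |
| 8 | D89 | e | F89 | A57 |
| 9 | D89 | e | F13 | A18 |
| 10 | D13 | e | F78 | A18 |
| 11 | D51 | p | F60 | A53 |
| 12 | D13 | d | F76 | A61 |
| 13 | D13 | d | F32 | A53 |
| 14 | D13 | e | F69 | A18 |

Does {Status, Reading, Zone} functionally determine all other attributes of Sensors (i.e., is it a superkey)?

No

Rows 10 and 14 have the same {Status, Reading, Zone} value (Status=D13, Reading=e, Zone=A18) but are distinct tuples, so {Status, Reading, Zone} does not determine every attribute — not a superkey.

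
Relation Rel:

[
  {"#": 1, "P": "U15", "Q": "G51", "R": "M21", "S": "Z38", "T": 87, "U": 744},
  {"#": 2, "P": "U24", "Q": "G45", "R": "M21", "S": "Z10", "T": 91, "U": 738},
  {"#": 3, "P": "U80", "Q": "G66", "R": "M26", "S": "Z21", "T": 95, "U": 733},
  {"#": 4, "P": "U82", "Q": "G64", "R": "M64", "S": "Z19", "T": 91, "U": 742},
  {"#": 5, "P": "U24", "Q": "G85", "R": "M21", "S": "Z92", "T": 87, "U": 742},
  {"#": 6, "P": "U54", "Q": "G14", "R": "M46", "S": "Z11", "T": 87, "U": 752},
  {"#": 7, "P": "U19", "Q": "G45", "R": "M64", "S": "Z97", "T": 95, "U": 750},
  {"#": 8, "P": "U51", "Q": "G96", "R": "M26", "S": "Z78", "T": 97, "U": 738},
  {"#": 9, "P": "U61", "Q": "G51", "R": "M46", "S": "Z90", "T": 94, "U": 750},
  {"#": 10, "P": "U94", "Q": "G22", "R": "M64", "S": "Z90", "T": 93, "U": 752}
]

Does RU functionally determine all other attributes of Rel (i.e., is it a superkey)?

All 10 rows have distinct RU values, so RU → (all attributes) holds and RU is a superkey.

Yes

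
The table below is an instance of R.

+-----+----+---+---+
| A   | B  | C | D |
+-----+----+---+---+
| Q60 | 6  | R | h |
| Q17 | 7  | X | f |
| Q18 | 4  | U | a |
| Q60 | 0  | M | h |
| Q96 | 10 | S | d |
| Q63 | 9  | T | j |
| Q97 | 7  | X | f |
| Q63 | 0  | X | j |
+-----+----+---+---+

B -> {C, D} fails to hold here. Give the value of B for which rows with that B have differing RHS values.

B=6: 1 row → {C,D} = (R, h) ✓
B=7: 2 rows → {C,D} = (X, f), (X, f) ✓
B=4: 1 row → {C,D} = (U, a) ✓
B=0: 2 rows → {C,D} takes values {(M, h), (X, j)} — violation
B=10: 1 row → {C,D} = (S, d) ✓
B=9: 1 row → {C,D} = (T, j) ✓
The only B value with inconsistent RHS is B=0.

0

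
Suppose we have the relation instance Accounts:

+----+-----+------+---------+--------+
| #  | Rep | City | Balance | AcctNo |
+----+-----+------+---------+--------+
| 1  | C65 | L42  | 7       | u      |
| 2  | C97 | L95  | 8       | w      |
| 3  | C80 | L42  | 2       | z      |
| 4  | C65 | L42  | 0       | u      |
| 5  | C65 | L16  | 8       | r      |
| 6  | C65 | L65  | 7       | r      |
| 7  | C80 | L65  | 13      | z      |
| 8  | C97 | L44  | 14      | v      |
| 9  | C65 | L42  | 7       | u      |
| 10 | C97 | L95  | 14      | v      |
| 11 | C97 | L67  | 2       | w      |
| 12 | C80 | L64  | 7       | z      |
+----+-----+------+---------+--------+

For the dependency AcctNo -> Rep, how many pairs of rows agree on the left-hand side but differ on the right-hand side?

AcctNo=u: all 3 rows agree on Rep — 0 pairs.
AcctNo=w: all 2 rows agree on Rep — 0 pairs.
AcctNo=z: all 3 rows agree on Rep — 0 pairs.
AcctNo=r: all 2 rows agree on Rep — 0 pairs.
AcctNo=v: all 2 rows agree on Rep — 0 pairs.

0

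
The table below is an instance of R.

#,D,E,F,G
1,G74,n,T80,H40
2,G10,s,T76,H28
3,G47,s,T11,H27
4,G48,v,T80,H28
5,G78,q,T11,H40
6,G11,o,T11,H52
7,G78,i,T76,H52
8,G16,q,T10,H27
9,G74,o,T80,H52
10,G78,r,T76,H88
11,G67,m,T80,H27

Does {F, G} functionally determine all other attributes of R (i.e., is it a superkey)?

Yes

All 11 rows have distinct {F, G} values, so {F, G} → (all attributes) holds and {F, G} is a superkey.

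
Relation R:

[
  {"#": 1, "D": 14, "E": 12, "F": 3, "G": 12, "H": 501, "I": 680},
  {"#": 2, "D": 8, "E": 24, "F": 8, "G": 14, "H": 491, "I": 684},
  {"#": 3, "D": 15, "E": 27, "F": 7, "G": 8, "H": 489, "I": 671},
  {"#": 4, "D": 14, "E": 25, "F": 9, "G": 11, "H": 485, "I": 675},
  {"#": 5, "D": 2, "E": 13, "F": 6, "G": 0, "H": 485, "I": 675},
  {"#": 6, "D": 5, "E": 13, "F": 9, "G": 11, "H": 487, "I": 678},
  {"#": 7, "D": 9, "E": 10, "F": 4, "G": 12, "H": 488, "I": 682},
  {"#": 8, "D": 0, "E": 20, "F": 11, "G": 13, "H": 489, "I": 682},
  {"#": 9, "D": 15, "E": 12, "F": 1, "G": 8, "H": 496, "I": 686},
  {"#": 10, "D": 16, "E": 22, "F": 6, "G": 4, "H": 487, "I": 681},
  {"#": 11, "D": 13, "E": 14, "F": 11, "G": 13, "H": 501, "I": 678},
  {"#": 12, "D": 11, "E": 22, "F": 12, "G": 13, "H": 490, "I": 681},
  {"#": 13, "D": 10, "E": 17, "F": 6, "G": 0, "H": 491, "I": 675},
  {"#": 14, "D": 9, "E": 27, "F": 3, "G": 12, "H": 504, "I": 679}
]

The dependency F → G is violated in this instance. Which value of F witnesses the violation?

F=3: rows 1, 14 → G = 12, 12 ✓
F=8: row 2 → G = 14 ✓
F=7: row 3 → G = 8 ✓
F=9: rows 4, 6 → G = 11, 11 ✓
F=6: rows 5, 10, 13 → G takes values {0, 4} — violation
F=4: row 7 → G = 12 ✓
F=11: rows 8, 11 → G = 13, 13 ✓
F=1: row 9 → G = 8 ✓
F=12: row 12 → G = 13 ✓
The only F value with inconsistent G is F=6.

6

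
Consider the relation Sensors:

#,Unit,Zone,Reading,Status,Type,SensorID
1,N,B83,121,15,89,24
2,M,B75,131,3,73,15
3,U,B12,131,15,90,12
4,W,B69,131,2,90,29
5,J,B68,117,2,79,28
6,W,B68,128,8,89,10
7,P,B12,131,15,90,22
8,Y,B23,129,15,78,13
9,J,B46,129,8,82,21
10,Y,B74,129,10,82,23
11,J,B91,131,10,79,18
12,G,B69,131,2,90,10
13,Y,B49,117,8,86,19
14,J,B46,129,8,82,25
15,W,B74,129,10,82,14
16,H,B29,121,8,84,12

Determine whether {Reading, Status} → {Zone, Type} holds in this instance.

Yes

(Reading=121, Status=15): row 1 → {Zone,Type} = (B83, 89) ✓
(Reading=131, Status=3): row 2 → {Zone,Type} = (B75, 73) ✓
(Reading=131, Status=15): rows 3, 7 → {Zone,Type} = (B12, 90), (B12, 90) ✓
(Reading=131, Status=2): rows 4, 12 → {Zone,Type} = (B69, 90), (B69, 90) ✓
(Reading=117, Status=2): row 5 → {Zone,Type} = (B68, 79) ✓
(Reading=128, Status=8): row 6 → {Zone,Type} = (B68, 89) ✓
(Reading=129, Status=15): row 8 → {Zone,Type} = (B23, 78) ✓
(Reading=129, Status=8): rows 9, 14 → {Zone,Type} = (B46, 82), (B46, 82) ✓
(Reading=129, Status=10): rows 10, 15 → {Zone,Type} = (B74, 82), (B74, 82) ✓
(Reading=131, Status=10): row 11 → {Zone,Type} = (B91, 79) ✓
(Reading=117, Status=8): row 13 → {Zone,Type} = (B49, 86) ✓
(Reading=121, Status=8): row 16 → {Zone,Type} = (B29, 84) ✓
Every {Reading, Status} value is associated with a single {Zone, Type} value, so {Reading, Status} → {Zone, Type} holds.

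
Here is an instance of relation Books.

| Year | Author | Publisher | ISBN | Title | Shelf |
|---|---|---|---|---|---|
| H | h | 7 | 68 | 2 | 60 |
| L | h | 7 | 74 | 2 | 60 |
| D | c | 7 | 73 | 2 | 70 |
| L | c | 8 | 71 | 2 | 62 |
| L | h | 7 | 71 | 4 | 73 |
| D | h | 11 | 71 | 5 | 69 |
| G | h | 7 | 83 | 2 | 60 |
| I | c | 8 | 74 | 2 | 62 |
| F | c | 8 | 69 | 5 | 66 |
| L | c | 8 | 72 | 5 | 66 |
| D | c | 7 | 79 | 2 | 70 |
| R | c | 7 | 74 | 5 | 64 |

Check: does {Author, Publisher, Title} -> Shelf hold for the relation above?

(Author=h, Publisher=7, Title=2): 3 rows → Shelf = 60, 60, 60 ✓
(Author=c, Publisher=7, Title=2): 2 rows → Shelf = 70, 70 ✓
(Author=c, Publisher=8, Title=2): 2 rows → Shelf = 62, 62 ✓
(Author=h, Publisher=7, Title=4): 1 row → Shelf = 73 ✓
(Author=h, Publisher=11, Title=5): 1 row → Shelf = 69 ✓
(Author=c, Publisher=8, Title=5): 2 rows → Shelf = 66, 66 ✓
(Author=c, Publisher=7, Title=5): 1 row → Shelf = 64 ✓
Every {Author, Publisher, Title} value is associated with a single Shelf value, so {Author, Publisher, Title} -> Shelf holds.

Yes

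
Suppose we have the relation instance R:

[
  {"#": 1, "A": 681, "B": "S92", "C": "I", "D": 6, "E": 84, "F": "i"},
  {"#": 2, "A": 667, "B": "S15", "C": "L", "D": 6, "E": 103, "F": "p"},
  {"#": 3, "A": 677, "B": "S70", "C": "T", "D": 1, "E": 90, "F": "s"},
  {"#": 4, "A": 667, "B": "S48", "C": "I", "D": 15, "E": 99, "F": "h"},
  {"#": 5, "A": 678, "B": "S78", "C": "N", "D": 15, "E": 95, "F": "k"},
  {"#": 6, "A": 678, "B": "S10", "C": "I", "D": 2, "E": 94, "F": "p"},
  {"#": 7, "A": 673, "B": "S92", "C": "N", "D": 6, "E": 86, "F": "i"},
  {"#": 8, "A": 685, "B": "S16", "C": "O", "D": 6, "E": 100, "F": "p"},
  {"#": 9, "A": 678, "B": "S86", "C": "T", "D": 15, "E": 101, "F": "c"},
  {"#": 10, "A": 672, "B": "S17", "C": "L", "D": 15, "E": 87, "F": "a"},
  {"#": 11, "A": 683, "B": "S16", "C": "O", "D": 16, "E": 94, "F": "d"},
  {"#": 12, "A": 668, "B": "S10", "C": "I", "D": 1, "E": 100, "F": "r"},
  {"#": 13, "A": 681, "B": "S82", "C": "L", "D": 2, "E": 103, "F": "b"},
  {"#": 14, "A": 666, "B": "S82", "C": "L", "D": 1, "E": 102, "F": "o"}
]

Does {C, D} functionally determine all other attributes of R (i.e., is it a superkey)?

All 14 rows have distinct {C, D} values, so {C, D} → (all attributes) holds and {C, D} is a superkey.

Yes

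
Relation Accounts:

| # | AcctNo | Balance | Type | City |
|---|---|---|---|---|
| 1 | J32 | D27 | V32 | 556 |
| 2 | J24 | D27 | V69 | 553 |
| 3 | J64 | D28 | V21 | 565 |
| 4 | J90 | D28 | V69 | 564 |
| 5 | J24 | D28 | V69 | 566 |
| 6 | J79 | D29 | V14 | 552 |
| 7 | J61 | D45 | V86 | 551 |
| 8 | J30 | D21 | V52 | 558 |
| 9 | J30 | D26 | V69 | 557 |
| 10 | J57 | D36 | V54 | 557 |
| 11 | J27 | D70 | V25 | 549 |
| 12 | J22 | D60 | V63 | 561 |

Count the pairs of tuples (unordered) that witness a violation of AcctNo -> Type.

AcctNo=J24: all 2 rows agree on Type — 0 pairs.
AcctNo=J30: violating pairs (8,9) — 1 pair.

1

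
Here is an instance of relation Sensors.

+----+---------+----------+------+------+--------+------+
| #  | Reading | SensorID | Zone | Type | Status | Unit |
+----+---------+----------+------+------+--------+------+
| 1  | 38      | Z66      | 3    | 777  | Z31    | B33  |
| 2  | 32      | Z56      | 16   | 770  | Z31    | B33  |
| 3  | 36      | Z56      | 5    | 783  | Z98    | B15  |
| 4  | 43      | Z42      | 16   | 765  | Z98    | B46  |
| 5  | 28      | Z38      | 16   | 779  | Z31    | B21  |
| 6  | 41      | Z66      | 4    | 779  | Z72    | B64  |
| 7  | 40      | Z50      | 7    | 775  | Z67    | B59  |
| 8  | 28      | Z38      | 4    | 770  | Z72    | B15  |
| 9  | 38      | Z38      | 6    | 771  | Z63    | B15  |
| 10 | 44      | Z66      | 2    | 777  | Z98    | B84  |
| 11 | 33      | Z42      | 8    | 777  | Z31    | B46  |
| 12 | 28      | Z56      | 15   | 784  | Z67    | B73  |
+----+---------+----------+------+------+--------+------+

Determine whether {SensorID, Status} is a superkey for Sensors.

Yes

All 12 rows have distinct {SensorID, Status} values, so {SensorID, Status} → (all attributes) holds and {SensorID, Status} is a superkey.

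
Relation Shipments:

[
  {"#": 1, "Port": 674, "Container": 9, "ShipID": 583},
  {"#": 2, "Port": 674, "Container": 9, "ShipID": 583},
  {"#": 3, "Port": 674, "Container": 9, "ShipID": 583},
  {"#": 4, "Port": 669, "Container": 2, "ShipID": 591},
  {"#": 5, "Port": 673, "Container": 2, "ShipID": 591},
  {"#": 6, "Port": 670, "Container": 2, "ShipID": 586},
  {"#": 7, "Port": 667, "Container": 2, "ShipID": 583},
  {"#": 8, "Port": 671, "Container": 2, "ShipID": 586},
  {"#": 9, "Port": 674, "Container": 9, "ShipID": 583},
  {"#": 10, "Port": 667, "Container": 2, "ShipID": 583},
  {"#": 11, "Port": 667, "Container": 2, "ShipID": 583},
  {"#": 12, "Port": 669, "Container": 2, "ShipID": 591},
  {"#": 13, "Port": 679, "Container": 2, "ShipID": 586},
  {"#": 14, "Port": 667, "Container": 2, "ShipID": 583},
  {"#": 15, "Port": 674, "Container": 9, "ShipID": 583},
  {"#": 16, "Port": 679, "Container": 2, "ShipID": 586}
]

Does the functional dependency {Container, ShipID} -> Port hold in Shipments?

No

(Container=9, ShipID=583): rows 1, 2, 3, 9, 15 → Port = 674, 674, 674, 674, 674 ✓
(Container=2, ShipID=591): rows 4, 5, 12 → Port takes values {669, 673} — violation
(Container=2, ShipID=586): rows 6, 8, 13, 16 → Port takes values {670, 671, 679} — violation
(Container=2, ShipID=583): rows 7, 10, 11, 14 → Port = 667, 667, 667, 667 ✓
Two rows agree on {Container, ShipID} but differ on Port, so {Container, ShipID} -> Port does not hold.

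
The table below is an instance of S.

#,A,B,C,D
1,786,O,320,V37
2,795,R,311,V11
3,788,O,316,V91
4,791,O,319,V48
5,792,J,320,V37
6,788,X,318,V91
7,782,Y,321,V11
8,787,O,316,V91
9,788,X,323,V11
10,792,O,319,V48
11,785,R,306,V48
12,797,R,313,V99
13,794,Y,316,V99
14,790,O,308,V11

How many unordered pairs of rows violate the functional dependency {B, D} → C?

(B=O, D=V91): all 2 rows agree on C — 0 pairs.
(B=O, D=V48): all 2 rows agree on C — 0 pairs.

0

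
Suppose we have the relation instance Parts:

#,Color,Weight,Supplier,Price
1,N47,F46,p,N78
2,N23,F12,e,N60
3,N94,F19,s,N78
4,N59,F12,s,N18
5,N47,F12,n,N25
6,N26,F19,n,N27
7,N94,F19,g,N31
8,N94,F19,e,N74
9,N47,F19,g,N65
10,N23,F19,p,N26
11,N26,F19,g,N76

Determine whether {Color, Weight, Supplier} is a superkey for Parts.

All 11 rows have distinct {Color, Weight, Supplier} values, so {Color, Weight, Supplier} → (all attributes) holds and {Color, Weight, Supplier} is a superkey.

Yes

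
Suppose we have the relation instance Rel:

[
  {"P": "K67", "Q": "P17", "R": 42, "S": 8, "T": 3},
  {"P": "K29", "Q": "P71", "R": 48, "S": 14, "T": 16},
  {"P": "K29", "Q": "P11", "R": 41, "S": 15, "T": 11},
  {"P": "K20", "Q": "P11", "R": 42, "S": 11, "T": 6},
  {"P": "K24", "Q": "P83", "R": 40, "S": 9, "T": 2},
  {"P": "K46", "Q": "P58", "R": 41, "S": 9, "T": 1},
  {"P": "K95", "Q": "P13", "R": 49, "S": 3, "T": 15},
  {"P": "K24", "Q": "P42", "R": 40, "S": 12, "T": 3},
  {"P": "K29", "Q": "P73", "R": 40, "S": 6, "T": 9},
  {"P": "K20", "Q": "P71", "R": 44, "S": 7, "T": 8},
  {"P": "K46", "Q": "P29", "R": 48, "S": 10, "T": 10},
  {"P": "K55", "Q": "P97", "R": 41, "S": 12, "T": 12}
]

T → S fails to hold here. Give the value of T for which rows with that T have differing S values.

T=3: 2 rows → S takes values {8, 12} — violation
T=16: 1 row → S = 14 ✓
T=11: 1 row → S = 15 ✓
T=6: 1 row → S = 11 ✓
T=2: 1 row → S = 9 ✓
T=1: 1 row → S = 9 ✓
T=15: 1 row → S = 3 ✓
T=9: 1 row → S = 6 ✓
T=8: 1 row → S = 7 ✓
T=10: 1 row → S = 10 ✓
T=12: 1 row → S = 12 ✓
The only T value with inconsistent S is T=3.

3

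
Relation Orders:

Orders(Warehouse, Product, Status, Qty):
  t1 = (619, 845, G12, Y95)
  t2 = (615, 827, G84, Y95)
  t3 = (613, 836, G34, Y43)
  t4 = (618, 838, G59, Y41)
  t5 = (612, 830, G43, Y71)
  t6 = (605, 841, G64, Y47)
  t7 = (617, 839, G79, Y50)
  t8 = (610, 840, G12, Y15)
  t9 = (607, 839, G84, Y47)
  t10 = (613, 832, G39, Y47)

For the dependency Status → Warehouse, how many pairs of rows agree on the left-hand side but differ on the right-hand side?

Status=G12: violating pairs (1,8) — 1 pair.
Status=G84: violating pairs (2,9) — 1 pair.

2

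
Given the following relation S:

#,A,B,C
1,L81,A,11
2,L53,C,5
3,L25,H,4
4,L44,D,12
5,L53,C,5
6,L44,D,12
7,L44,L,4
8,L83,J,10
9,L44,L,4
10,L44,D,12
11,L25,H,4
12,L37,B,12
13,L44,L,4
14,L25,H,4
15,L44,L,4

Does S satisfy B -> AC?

Yes

B=A: row 1 → {A,C} = (L81, 11) ✓
B=C: rows 2, 5 → {A,C} = (L53, 5), (L53, 5) ✓
B=H: rows 3, 11, 14 → {A,C} = (L25, 4), (L25, 4), (L25, 4) ✓
B=D: rows 4, 6, 10 → {A,C} = (L44, 12), (L44, 12), (L44, 12) ✓
B=L: rows 7, 9, 13, 15 → {A,C} = (L44, 4), (L44, 4), (L44, 4), (L44, 4) ✓
B=J: row 8 → {A,C} = (L83, 10) ✓
B=B: row 12 → {A,C} = (L37, 12) ✓
Every B value is associated with a single AC value, so B -> AC holds.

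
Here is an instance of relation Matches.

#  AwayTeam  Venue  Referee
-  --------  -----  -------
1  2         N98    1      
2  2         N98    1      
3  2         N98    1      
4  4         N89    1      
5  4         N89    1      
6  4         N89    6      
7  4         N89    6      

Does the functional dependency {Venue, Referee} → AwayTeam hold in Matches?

(Venue=N98, Referee=1): rows 1, 2, 3 → AwayTeam = 2, 2, 2 ✓
(Venue=N89, Referee=1): rows 4, 5 → AwayTeam = 4, 4 ✓
(Venue=N89, Referee=6): rows 6, 7 → AwayTeam = 4, 4 ✓
Every {Venue, Referee} value is associated with a single AwayTeam value, so {Venue, Referee} → AwayTeam holds.

Yes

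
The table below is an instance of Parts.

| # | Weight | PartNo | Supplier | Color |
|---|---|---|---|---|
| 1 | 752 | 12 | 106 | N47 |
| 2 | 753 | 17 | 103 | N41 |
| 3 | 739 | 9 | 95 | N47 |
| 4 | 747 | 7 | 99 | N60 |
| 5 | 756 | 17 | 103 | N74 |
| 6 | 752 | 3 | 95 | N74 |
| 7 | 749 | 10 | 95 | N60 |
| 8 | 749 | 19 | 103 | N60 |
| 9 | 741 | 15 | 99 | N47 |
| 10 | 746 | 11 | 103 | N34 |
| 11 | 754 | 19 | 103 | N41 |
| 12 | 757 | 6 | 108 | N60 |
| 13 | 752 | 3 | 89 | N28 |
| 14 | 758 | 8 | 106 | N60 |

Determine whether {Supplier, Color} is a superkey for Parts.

No

Rows 2 and 11 have the same {Supplier, Color} value (Supplier=103, Color=N41) but are distinct tuples, so {Supplier, Color} does not determine every attribute — not a superkey.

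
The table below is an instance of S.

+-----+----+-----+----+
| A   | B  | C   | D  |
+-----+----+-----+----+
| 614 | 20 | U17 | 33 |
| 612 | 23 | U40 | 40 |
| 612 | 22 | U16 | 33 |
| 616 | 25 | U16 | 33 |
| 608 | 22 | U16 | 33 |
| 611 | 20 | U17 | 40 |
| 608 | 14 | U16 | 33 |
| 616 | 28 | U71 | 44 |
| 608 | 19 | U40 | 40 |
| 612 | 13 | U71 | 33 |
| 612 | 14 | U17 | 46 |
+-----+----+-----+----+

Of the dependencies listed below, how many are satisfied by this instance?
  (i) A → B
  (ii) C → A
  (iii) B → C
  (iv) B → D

(i) A → B: A=612: 4 rows → B takes values {23, 22, 13, 14} — violation; A=616: 2 rows → B takes values {25, 28} — violation; A=608: 3 rows → B takes values {22, 14, 19} — violation — fails.
(ii) C → A: C=U17: 3 rows → A takes values {614, 611, 612} — violation; C=U40: 2 rows → A takes values {612, 608} — violation; C=U16: 4 rows → A takes values {612, 616, 608} — violation; C=U71: 2 rows → A takes values {616, 612} — violation — fails.
(iii) B → C: B=14: 2 rows → C takes values {U16, U17} — violation — fails.
(iv) B → D: B=20: 2 rows → D takes values {33, 40} — violation; B=14: 2 rows → D takes values {33, 46} — violation — fails.
None of the 4 dependencies hold.

0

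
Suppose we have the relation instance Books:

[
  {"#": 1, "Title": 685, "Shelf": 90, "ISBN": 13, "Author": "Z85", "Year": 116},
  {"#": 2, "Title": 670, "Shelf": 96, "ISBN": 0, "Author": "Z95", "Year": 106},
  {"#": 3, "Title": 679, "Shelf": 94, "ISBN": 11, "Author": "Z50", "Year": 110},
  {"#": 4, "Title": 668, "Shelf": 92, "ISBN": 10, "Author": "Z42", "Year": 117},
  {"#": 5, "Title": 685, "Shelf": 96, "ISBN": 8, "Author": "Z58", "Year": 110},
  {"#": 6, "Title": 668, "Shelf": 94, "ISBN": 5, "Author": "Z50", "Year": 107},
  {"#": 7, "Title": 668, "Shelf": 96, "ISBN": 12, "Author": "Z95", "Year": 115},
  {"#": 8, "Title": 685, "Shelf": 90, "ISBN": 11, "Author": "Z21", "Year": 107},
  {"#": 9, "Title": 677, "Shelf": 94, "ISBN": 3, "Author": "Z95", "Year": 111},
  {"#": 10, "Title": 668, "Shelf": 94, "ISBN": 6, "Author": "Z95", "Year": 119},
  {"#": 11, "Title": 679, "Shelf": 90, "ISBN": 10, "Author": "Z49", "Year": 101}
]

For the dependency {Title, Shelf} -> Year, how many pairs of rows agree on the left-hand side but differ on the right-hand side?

2

(Title=685, Shelf=90): violating pairs (1,8) — 1 pair.
(Title=668, Shelf=94): violating pairs (6,10) — 1 pair.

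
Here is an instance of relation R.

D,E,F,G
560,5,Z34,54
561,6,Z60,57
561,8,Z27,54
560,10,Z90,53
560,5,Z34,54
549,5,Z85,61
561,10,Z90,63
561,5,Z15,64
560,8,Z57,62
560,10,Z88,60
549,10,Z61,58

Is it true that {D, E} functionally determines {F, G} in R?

No

(D=560, E=5): 2 rows → {F,G} = (Z34, 54), (Z34, 54) ✓
(D=561, E=6): 1 row → {F,G} = (Z60, 57) ✓
(D=561, E=8): 1 row → {F,G} = (Z27, 54) ✓
(D=560, E=10): 2 rows → {F,G} takes values {(Z90, 53), (Z88, 60)} — violation
(D=549, E=5): 1 row → {F,G} = (Z85, 61) ✓
(D=561, E=10): 1 row → {F,G} = (Z90, 63) ✓
(D=561, E=5): 1 row → {F,G} = (Z15, 64) ✓
(D=560, E=8): 1 row → {F,G} = (Z57, 62) ✓
(D=549, E=10): 1 row → {F,G} = (Z61, 58) ✓
Two rows agree on {D, E} but differ on {F, G}, so {D, E} -> {F, G} does not hold.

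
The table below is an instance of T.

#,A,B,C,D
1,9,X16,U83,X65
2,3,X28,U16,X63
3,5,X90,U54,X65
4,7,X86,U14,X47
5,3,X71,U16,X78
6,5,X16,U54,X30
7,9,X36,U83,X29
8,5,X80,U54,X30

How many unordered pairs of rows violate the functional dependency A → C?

A=9: all 2 rows agree on C — 0 pairs.
A=3: all 2 rows agree on C — 0 pairs.
A=5: all 3 rows agree on C — 0 pairs.

0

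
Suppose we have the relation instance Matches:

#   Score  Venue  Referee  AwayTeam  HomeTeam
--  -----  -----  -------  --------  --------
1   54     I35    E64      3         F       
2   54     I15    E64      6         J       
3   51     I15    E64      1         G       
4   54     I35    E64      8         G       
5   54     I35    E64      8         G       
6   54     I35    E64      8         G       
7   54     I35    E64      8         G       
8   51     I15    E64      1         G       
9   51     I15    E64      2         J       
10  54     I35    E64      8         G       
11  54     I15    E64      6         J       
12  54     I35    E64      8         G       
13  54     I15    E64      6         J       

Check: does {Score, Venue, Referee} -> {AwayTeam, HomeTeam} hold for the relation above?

No

(Score=54, Venue=I35, Referee=E64): rows 1, 4, 5, 6, 7, 10, 12 → {AwayTeam,HomeTeam} takes values {(3, F), (8, G)} — violation
(Score=54, Venue=I15, Referee=E64): rows 2, 11, 13 → {AwayTeam,HomeTeam} = (6, J), (6, J), (6, J) ✓
(Score=51, Venue=I15, Referee=E64): rows 3, 8, 9 → {AwayTeam,HomeTeam} takes values {(1, G), (2, J)} — violation
Two rows agree on {Score, Venue, Referee} but differ on {AwayTeam, HomeTeam}, so {Score, Venue, Referee} -> {AwayTeam, HomeTeam} does not hold.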